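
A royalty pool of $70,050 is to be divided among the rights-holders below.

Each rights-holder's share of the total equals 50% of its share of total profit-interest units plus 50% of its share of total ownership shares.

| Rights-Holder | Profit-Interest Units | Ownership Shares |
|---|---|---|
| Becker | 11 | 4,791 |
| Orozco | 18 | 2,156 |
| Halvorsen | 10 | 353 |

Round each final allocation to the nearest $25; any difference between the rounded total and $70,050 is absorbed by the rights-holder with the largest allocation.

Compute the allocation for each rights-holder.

Becker: $32,875 · Orozco: $26,500 · Halvorsen: $10,675

Totals — profit-interest units 39, ownership shares 7,300.
Combined weights (50% profit-interest units + 50% ownership shares): Becker 0.4692; Orozco 0.3784; Halvorsen 0.1524.
Unrounded shares: Becker 32,865.80; Orozco 26,509.75; Halvorsen 10,674.44.
Rounded to nearest $25: Becker $32,875; Orozco $26,500; Halvorsen $10,675. Sum = $70,050.
Rounded total matches; no reconciliation needed.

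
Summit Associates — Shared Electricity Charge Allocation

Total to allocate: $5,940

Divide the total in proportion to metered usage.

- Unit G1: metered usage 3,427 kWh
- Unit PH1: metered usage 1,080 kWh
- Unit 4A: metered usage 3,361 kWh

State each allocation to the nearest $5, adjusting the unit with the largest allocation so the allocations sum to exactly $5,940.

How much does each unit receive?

Unit G1: $2,590; Unit PH1: $815; Unit 4A: $2,535

Metered usage total: 7,868.
Proportional shares: Unit G1 3,427/7,868 × $5,940 = 2,587.24; Unit PH1 1,080/7,868 × $5,940 = 815.35; Unit 4A 3,361/7,868 × $5,940 = 2,537.41.
At nearest $5: Unit G1 $2,585; Unit PH1 $815; Unit 4A $2,535. Sum = $5,935.
Difference $5,940 − $5,935 = +$5 applied to largest allocation (Unit G1): Unit G1 becomes $2,590.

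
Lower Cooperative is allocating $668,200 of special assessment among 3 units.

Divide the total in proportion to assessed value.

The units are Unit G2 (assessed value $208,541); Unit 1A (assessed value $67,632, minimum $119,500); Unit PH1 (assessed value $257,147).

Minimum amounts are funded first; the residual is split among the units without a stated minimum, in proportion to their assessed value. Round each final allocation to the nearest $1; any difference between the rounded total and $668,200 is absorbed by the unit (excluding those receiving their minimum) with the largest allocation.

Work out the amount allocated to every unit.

Unit G2: $245,715; Unit 1A: $119,500; Unit PH1: $302,985

Fund the minimums — Unit 1A $119,500. Residual $548,700.
Residual split over remaining assessed value 465,688: Unit G2 245,714.83 → $245,715; Unit PH1 302,985.17 → $302,985.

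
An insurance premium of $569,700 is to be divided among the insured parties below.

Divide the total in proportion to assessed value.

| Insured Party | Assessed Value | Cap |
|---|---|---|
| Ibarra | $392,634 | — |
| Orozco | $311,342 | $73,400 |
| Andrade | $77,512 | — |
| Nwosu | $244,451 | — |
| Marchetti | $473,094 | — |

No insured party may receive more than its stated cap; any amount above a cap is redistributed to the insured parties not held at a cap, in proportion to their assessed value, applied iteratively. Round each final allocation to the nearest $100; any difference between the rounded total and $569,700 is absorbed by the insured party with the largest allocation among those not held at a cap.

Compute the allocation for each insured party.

Ibarra: $164,100; Orozco: $73,400; Andrade: $32,400; Nwosu: $102,100; Marchetti: $197,700

Assessed value total: 1,499,033.
Pro-rata shares before constraints: Ibarra 149,218.59; Orozco 118,323.97; Andrade 29,458.05; Nwosu 92,902.38; Marchetti 179,797.01.
Held at cap: Orozco ($73,400); residual $496,300 reallocated over remaining assessed value 1,187,691.
Remaining shares: Ibarra 164,069.82 → $164,100; Andrade 32,389.91 → $32,400; Nwosu 102,148.65 → $102,100; Marchetti 197,691.62 → $197,700.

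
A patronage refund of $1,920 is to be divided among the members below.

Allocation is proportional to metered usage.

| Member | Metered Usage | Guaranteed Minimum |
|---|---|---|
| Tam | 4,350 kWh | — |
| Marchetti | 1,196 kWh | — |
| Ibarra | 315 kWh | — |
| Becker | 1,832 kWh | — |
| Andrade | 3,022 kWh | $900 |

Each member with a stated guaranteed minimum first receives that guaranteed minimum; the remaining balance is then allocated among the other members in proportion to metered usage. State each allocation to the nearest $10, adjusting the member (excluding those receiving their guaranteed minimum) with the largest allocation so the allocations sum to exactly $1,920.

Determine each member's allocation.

Tam: $580; Marchetti: $160; Ibarra: $40; Becker: $240; Andrade: $900

Guaranteed amounts: Andrade $900. Residual $1,020.
Residual split over remaining metered usage 7,693: Tam 576.76 → $580; Marchetti 158.58 → $160; Ibarra 41.77 → $40; Becker 242.90 → $240.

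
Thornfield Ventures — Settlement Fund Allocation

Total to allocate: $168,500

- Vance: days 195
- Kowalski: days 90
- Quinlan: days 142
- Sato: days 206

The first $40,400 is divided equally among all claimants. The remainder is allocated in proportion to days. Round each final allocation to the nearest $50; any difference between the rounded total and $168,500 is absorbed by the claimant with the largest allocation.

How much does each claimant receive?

First tranche $40,400 split equally: $10,100 each.
Remainder $128,100 by days (total 633): Vance 39,462.09 → $39,450; Kowalski 18,213.27 → $18,200; Quinlan 28,736.49 → $28,750; Sato 41,688.15 → $41,700.
Totals: Vance $10,100 + $39,450 = $49,550; Kowalski $10,100 + $18,200 = $28,300; Quinlan $10,100 + $28,750 = $38,850; Sato $10,100 + $41,700 = $51,800.

Vance: $49,550; Kowalski: $28,300; Quinlan: $38,850; Sato: $51,800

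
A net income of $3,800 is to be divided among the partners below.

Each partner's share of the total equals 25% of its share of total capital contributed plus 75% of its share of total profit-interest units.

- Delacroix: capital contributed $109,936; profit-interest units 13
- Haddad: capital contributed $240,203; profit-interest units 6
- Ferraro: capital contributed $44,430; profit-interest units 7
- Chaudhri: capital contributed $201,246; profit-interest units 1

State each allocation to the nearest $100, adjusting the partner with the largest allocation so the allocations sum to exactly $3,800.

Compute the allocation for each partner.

Delacroix: $1,600 · Haddad: $1,000 · Ferraro: $800 · Chaudhri: $400

Capital contributed total 595,815; profit-interest units total 27.
Combined weights (25% capital contributed + 75% profit-interest units): Delacroix 0.4072; Haddad 0.2675; Ferraro 0.2131; Chaudhri 0.1122.
Proportional shares: Delacroix 1,547.51; Haddad 1,016.33; Ferraro 809.73; Chaudhri 426.43.
At nearest $100: Delacroix $1,500; Haddad $1,000; Ferraro $800; Chaudhri $400. Sum = $3,700.
Difference $3,800 − $3,700 = +$100 applied to largest allocation (Delacroix): Delacroix becomes $1,600.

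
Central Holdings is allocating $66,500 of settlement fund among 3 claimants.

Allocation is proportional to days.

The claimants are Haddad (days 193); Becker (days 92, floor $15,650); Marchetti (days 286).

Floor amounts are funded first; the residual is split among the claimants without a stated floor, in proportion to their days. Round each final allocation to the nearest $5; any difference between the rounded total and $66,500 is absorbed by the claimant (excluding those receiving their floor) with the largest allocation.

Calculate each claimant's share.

Haddad: $20,490 · Becker: $15,650 · Marchetti: $30,360

Fund the minimums — Becker $15,650. Balance $50,850.
Balance split over remaining days 479: Haddad 20,488.62 → $20,490; Marchetti 30,361.38 → $30,360.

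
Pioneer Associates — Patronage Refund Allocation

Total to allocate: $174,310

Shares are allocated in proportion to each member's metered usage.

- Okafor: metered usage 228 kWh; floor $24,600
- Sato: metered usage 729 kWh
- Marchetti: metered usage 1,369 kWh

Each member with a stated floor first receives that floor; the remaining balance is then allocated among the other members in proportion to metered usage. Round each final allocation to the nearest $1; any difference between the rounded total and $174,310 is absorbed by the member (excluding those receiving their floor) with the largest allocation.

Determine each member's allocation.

Okafor: $24,600 · Sato: $52,020 · Marchetti: $97,690

Guaranteed amounts: Okafor $24,600. Balance $149,710.
Balance split over remaining metered usage 2,098: Sato 52,020.30 → $52,020; Marchetti 97,689.70 → $97,690.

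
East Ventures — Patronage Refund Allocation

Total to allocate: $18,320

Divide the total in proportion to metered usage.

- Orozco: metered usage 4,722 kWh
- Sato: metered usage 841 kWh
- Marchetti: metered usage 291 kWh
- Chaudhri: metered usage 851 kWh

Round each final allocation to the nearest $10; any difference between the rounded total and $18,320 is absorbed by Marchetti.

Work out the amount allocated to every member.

Total metered usage = 6,705.
Unrounded shares: Orozco 4,722/6,705 × $18,320 = 12,901.87; Sato 841/6,705 × $18,320 = 2,297.86; Marchetti 291/6,705 × $18,320 = 795.10; Chaudhri 851/6,705 × $18,320 = 2,325.18.
At nearest $10: Orozco $12,900; Sato $2,300; Marchetti $800; Chaudhri $2,330. Sum = $18,330.
Difference $18,320 − $18,330 = −$10 applied to Marchetti: Marchetti becomes $790.

Orozco: $12,900; Sato: $2,300; Marchetti: $790; Chaudhri: $2,330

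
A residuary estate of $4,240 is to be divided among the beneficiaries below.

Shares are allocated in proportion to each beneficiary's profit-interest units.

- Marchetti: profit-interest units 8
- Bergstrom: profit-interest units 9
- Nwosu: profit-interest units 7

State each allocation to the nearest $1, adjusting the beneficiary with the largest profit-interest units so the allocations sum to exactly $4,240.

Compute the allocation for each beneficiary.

Total profit-interest units = 8 + 9 + 7 = 24.
Unrounded shares: Marchetti 1,413.33; Bergstrom 1,590.00; Nwosu 1,236.67.
At nearest $1: Marchetti $1,413; Bergstrom $1,590; Nwosu $1,237. Sum = $4,240.
Sum already equals the total — no adjustment.

Marchetti: $1,413; Bergstrom: $1,590; Nwosu: $1,237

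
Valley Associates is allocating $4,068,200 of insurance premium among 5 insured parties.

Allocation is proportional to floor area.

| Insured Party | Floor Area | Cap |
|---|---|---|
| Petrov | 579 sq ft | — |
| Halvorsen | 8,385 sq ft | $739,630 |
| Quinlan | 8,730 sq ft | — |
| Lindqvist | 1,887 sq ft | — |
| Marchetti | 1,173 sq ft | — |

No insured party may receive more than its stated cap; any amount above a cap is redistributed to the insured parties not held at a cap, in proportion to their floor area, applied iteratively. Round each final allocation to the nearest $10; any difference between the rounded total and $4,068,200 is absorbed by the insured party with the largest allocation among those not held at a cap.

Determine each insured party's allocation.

Total floor area = 20,754.
Unconstrained shares: Petrov 113,495.61; Halvorsen 1,643,628.07; Quinlan 1,711,254.99; Lindqvist 369,889.82; Marchetti 229,931.51.
Cap binds for Halvorsen ($739,630); balance $3,328,570 reallocated over remaining floor area 12,369.
Remaining shares: Petrov 155,812.28 → $155,810; Quinlan 2,349,293.89 → $2,349,290; Lindqvist 507,802.70 → $507,800; Marchetti 315,661.14 → $315,660.
Rounding difference +$10 applied to Quinlan → $2,349,300.

Petrov: $155,810 | Halvorsen: $739,630 | Quinlan: $2,349,300 | Lindqvist: $507,800 | Marchetti: $315,660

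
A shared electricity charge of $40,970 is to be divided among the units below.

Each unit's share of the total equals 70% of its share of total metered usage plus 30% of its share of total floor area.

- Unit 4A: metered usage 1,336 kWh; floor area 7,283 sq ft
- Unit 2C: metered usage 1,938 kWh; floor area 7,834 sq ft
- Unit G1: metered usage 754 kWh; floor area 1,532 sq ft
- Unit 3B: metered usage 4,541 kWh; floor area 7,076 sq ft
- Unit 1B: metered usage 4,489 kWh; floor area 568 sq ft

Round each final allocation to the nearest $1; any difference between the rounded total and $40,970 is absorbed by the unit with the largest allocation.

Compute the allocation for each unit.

Unit 4A: $6,619 · Unit 2C: $8,220 · Unit G1: $2,431 · Unit 3B: $13,554 · Unit 1B: $10,146

Metered usage total 13,058; floor area total 24,293.
Blended shares (70% metered usage + 30% floor area): Unit 4A 0.1616; Unit 2C 0.2006; Unit G1 0.0593; Unit 3B 0.3308; Unit 1B 0.2477.
Unrounded shares: Unit 4A 6,619.05; Unit 2C 8,219.99; Unit G1 2,431.11; Unit 3B 13,553.39; Unit 1B 10,146.47.
Rounded to nearest $1: Unit 4A $6,619; Unit 2C $8,220; Unit G1 $2,431; Unit 3B $13,553; Unit 1B $10,146. Sum = $40,969.
Difference $40,970 − $40,969 = +$1 applied to largest allocation (Unit 3B): Unit 3B becomes $13,554.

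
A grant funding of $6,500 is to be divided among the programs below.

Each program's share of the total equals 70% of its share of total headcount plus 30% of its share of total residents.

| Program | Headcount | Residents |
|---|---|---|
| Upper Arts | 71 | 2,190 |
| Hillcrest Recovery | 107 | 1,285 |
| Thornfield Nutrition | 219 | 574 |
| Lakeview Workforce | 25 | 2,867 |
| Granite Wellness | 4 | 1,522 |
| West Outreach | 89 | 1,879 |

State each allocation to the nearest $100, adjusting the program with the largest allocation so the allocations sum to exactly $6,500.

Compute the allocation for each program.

Totals — headcount 515, residents 10,317.
Blended shares (70% headcount + 30% residents): Upper Arts 0.1602; Hillcrest Recovery 0.1828; Thornfield Nutrition 0.3144; Lakeview Workforce 0.1173; Granite Wellness 0.0497; West Outreach 0.1756.
Unrounded shares: Upper Arts 1,041.21; Hillcrest Recovery 1,188.22; Thornfield Nutrition 2,043.35; Lakeview Workforce 762.76; Granite Wellness 323.01; West Outreach 1,141.46.
At nearest $100: Upper Arts $1,000; Hillcrest Recovery $1,200; Thornfield Nutrition $2,000; Lakeview Workforce $800; Granite Wellness $300; West Outreach $1,100. Sum = $6,400.
Difference $6,500 − $6,400 = +$100 applied to largest allocation (Thornfield Nutrition): Thornfield Nutrition becomes $2,100.

Upper Arts: $1,000; Hillcrest Recovery: $1,200; Thornfield Nutrition: $2,100; Lakeview Workforce: $800; Granite Wellness: $300; West Outreach: $1,100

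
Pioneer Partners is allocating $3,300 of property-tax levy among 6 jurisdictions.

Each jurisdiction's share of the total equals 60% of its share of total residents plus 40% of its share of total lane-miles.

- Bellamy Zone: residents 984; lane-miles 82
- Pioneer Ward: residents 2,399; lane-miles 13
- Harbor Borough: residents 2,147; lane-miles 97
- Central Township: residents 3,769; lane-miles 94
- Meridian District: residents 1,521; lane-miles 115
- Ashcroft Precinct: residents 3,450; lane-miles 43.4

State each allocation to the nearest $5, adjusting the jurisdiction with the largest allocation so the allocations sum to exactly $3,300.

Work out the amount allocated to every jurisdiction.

Residents total 14,270; lane-miles total 444.4.
Combined weights (60% residents + 40% lane-miles): Bellamy Zone 0.1152; Pioneer Ward 0.1126; Harbor Borough 0.1776; Central Township 0.2431; Meridian District 0.1675; Ashcroft Precinct 0.1841.
Proportional shares: Bellamy Zone 380.10; Pioneer Ward 371.48; Harbor Borough 586.02; Central Township 802.17; Meridian District 552.63; Ashcroft Precinct 607.61.
At nearest $5: Bellamy Zone $380; Pioneer Ward $370; Harbor Borough $585; Central Township $800; Meridian District $555; Ashcroft Precinct $610. Sum = $3,300.
Rounded total matches; no reconciliation needed.

Bellamy Zone: $380 | Pioneer Ward: $370 | Harbor Borough: $585 | Central Township: $800 | Meridian District: $555 | Ashcroft Precinct: $610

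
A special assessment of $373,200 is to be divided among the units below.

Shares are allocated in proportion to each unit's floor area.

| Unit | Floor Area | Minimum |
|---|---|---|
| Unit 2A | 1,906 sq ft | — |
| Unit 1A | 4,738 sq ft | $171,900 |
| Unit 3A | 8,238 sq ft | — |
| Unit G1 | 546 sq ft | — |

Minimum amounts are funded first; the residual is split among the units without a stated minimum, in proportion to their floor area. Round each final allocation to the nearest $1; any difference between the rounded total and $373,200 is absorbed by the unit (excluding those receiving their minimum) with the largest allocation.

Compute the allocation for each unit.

Unit 2A: $35,891; Unit 1A: $171,900; Unit 3A: $155,127; Unit G1: $10,282

Minimums first: Unit 1A $171,900. Remaining pool $201,300.
Remaining pool split over remaining floor area 10,690: Unit 2A 35,891.28 → $35,891; Unit 3A 155,127.17 → $155,127; Unit G1 10,281.55 → $10,282.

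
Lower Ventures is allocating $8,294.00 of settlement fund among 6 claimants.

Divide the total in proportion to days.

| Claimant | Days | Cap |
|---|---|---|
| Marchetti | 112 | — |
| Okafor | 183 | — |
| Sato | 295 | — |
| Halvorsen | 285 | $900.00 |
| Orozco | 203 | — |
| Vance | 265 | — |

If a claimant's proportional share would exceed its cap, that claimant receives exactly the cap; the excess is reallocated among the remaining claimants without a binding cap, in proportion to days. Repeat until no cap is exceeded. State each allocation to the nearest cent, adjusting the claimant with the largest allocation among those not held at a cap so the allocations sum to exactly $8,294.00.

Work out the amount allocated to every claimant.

Combined days = 1,343.
Proportional shares (ignoring caps): Marchetti 691.6813; Okafor 1,130.1579; Sato 1,821.8392; Halvorsen 1,760.0819; Orozco 1,253.6724; Vance 1,636.5674.
Held at cap: Halvorsen ($900.00); balance $7,394.00 reallocated over remaining days 1,058.
Shares after redistribution: Marchetti 782.7297 → $782.73; Okafor 1,278.9244 → $1,278.92; Sato 2,061.6541 → $2,061.65; Orozco 1,418.6975 → $1,418.70; Vance 1,851.9943 → $1,851.99.
Rounding difference +$0.01 applied to Sato → $2,061.66.

Marchetti: $782.73 · Okafor: $1,278.92 · Sato: $2,061.66 · Halvorsen: $900.00 · Orozco: $1,418.70 · Vance: $1,851.99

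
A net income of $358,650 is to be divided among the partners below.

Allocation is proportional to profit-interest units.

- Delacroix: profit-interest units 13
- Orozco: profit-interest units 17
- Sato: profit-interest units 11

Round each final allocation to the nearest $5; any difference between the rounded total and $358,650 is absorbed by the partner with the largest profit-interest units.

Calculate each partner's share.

Profit-interest units total: 41.
Proportional shares: Delacroix 13/41 × $358,650 = 113,718.29; Orozco 17/41 × $358,650 = 148,708.54; Sato 11/41 × $358,650 = 96,223.17.
At nearest $5: Delacroix $113,720; Orozco $148,710; Sato $96,225. Sum = $358,655.
Difference $358,650 − $358,655 = −$5 applied to largest profit-interest units (Orozco): Orozco becomes $148,705.

Delacroix: $113,720 · Orozco: $148,705 · Sato: $96,225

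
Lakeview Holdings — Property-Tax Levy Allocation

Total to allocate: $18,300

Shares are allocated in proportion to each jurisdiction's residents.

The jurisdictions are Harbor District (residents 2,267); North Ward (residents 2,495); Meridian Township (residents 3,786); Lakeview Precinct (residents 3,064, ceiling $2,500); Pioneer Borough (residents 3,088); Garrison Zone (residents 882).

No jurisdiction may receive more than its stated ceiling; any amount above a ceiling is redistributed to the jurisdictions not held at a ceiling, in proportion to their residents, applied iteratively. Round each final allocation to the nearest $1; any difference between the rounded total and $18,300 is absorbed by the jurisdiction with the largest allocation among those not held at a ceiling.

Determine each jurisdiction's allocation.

Sum of residents: 15,582.
Unconstrained shares: Harbor District 2,662.44; North Ward 2,930.21; Meridian Township 4,446.40; Lakeview Precinct 3,598.46; Pioneer Borough 3,626.65; Garrison Zone 1,035.85.
Cap binds for Lakeview Precinct ($2,500); residual $15,800 reallocated over remaining residents 12,518.
Redistributed shares: Harbor District 2,861.37 → $2,861; North Ward 3,149.15 → $3,149; Meridian Township 4,778.62 → $4,779; Pioneer Borough 3,897.62 → $3,898; Garrison Zone 1,113.24 → $1,113.

Harbor District: $2,861 | North Ward: $3,149 | Meridian Township: $4,779 | Lakeview Precinct: $2,500 | Pioneer Borough: $3,898 | Garrison Zone: $1,113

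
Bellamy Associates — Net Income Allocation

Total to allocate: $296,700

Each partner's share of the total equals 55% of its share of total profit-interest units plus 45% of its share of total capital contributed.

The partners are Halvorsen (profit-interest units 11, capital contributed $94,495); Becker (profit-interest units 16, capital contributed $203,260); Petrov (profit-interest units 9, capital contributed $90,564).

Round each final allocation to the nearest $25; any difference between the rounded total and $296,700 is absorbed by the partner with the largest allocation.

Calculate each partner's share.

Totals — profit-interest units 36, capital contributed 388,319.
Composite weights (55% profit-interest units + 45% capital contributed): Halvorsen 0.2776; Becker 0.4800; Petrov 0.2424.
Proportional shares: Halvorsen 82,352.12; Becker 142,413.17; Petrov 71,934.70.
Rounded to nearest $25: Halvorsen $82,350; Becker $142,425; Petrov $71,925. Sum = $296,700.
No rounding difference to absorb.

Halvorsen: $82,350 | Becker: $142,425 | Petrov: $71,925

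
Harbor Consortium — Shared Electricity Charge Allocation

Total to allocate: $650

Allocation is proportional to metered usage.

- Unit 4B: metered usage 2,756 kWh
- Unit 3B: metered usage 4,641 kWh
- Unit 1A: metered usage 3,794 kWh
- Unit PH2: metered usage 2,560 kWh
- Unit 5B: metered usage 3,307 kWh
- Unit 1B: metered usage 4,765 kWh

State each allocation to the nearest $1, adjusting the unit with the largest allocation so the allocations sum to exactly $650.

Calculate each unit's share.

Combined metered usage = 21,823.
Unrounded shares: Unit 4B 2,756/21,823 × $650 = 82.09; Unit 3B 4,641/21,823 × $650 = 138.23; Unit 1A 3,794/21,823 × $650 = 113.00; Unit PH2 2,560/21,823 × $650 = 76.25; Unit 5B 3,307/21,823 × $650 = 98.499; Unit 1B 4,765/21,823 × $650 = 141.93.
After rounding ($1): Unit 4B $82; Unit 3B $138; Unit 1A $113; Unit PH2 $76; Unit 5B $98; Unit 1B $142. Sum = $649.
Difference $650 − $649 = +$1 applied to largest allocation (Unit 1B): Unit 1B becomes $143.

Unit 4B: $82; Unit 3B: $138; Unit 1A: $113; Unit PH2: $76; Unit 5B: $98; Unit 1B: $143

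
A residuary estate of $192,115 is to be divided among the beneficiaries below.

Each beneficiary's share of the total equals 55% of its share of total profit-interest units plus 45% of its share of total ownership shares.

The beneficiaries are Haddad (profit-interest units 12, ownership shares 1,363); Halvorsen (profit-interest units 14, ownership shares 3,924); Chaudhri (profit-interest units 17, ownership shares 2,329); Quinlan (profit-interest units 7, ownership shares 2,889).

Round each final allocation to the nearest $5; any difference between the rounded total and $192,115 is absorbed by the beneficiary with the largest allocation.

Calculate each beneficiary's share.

Haddad: $36,575; Halvorsen: $61,880; Chaudhri: $55,090; Quinlan: $38,570

Profit-interest units total 50; ownership shares total 10,505.
Blended shares (55% profit-interest units + 45% ownership shares): Haddad 0.1904; Halvorsen 0.3221; Chaudhri 0.2868; Quinlan 0.2008.
Raw shares: Haddad 36,576.10; Halvorsen 61,878.59; Chaudhri 55,092.20; Quinlan 38,568.11.
After rounding ($5): Haddad $36,575; Halvorsen $61,880; Chaudhri $55,090; Quinlan $38,570. Sum = $192,115.
No rounding difference to absorb.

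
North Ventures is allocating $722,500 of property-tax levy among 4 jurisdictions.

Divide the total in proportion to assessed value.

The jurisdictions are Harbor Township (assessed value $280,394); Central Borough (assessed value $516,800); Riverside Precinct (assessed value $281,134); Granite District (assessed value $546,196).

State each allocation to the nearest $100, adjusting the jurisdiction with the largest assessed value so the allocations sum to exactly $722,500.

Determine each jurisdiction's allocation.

Sum of assessed value: 1,624,524.
Raw shares: Harbor Township 280,394/1,624,524 × $722,500 = 124,704.01; Central Borough 516,800/1,624,524 × $722,500 = 229,844.56; Riverside Precinct 281,134/1,624,524 × $722,500 = 125,033.13; Granite District 546,196/1,624,524 × $722,500 = 242,918.30.
After rounding ($100): Harbor Township $124,700; Central Borough $229,800; Riverside Precinct $125,000; Granite District $242,900. Sum = $722,400.
Difference $722,500 − $722,400 = +$100 applied to largest assessed value (Granite District): Granite District becomes $243,000.

Harbor Township: $124,700 · Central Borough: $229,800 · Riverside Precinct: $125,000 · Granite District: $243,000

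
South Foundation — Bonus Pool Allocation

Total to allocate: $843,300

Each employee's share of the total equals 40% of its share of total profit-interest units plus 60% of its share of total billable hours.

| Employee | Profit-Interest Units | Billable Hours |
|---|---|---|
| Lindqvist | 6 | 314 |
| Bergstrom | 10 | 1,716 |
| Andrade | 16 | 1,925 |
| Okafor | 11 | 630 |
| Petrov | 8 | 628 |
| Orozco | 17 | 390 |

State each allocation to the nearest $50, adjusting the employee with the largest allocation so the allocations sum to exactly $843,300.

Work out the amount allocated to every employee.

Totals — profit-interest units 68, billable hours 5,603.
Combined weights (40% profit-interest units + 60% billable hours): Lindqvist 0.0689; Bergstrom 0.2426; Andrade 0.3003; Okafor 0.1322; Petrov 0.1143; Orozco 0.1418.
Raw shares: Lindqvist 58,119.36; Bergstrom 204,569.59; Andrade 253,206.91; Okafor 111,458.74; Petrov 96,396.37; Orozco 119,549.03.
At nearest $50: Lindqvist $58,100; Bergstrom $204,550; Andrade $253,200; Okafor $111,450; Petrov $96,400; Orozco $119,550. Sum = $843,250.
Difference $843,300 − $843,250 = +$50 applied to largest allocation (Andrade): Andrade becomes $253,250.

Lindqvist: $58,100; Bergstrom: $204,550; Andrade: $253,250; Okafor: $111,450; Petrov: $96,400; Orozco: $119,550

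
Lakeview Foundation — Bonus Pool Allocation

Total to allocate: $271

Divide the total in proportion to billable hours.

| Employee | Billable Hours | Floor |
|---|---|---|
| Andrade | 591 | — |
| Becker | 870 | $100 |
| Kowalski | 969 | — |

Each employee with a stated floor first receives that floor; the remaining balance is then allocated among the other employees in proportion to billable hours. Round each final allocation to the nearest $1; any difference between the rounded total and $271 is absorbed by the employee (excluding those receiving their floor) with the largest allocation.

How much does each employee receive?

Guaranteed amounts: Becker $100. Balance $171.
Balance split over remaining billable hours 1,560: Andrade 64.78 → $65; Kowalski 106.22 → $106.

Andrade: $65; Becker: $100; Kowalski: $106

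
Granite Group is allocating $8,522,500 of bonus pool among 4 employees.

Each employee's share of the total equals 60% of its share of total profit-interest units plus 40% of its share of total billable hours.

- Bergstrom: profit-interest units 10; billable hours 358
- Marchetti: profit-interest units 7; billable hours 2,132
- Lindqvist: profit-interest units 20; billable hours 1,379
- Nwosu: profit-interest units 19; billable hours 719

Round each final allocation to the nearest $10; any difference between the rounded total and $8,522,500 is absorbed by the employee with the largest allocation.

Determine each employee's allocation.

Totals — profit-interest units 56, billable hours 4,588.
Blended shares (60% profit-interest units + 40% billable hours): Bergstrom 0.1384; Marchetti 0.2609; Lindqvist 0.3345; Nwosu 0.2663.
Proportional shares: Bergstrom 1,179,128.05; Marchetti 2,223,317.40; Lindqvist 2,850,881.87; Nwosu 2,269,172.68.
Rounded to nearest $10: Bergstrom $1,179,130; Marchetti $2,223,320; Lindqvist $2,850,880; Nwosu $2,269,170. Sum = $8,522,500.
No rounding difference to absorb.

Bergstrom: $1,179,130; Marchetti: $2,223,320; Lindqvist: $2,850,880; Nwosu: $2,269,170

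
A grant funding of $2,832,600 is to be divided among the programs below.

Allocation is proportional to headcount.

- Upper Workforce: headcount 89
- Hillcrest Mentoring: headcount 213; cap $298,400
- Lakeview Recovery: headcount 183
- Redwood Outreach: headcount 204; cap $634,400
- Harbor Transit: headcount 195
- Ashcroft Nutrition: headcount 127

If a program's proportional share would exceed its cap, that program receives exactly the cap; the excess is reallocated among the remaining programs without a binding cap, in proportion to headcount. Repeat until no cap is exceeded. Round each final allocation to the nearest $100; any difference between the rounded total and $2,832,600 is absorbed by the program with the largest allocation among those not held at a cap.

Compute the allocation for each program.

Sum of headcount: 1,011.
Unconstrained shares: Upper Workforce 249,358.46; Hillcrest Mentoring 596,779.23; Lakeview Recovery 512,725.82; Redwood Outreach 571,563.20; Harbor Transit 546,347.18; Ashcroft Nutrition 355,826.11.
Cap binds for Hillcrest Mentoring ($298,400); residual $2,534,200 reallocated over remaining headcount 798.
Cap binds for Redwood Outreach ($634,400); residual $1,899,800 reallocated over remaining headcount 594.
Remaining shares: Upper Workforce 284,650.17 → $284,700; Lakeview Recovery 585,291.92 → $585,300; Harbor Transit 623,671.72 → $623,700; Ashcroft Nutrition 406,186.20 → $406,200.
Rounding difference −$100 applied to Harbor Transit → $623,600.

Upper Workforce: $284,700 · Hillcrest Mentoring: $298,400 · Lakeview Recovery: $585,300 · Redwood Outreach: $634,400 · Harbor Transit: $623,600 · Ashcroft Nutrition: $406,200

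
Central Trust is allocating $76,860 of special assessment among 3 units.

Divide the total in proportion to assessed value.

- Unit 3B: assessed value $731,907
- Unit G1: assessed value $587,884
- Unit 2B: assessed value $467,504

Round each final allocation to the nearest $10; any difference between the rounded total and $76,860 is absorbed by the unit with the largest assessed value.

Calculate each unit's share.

Sum of assessed value: 731,907 + 587,884 + 467,504 = 1,787,295.
Raw shares: Unit 3B 31,474.59; Unit G1 25,281.09; Unit 2B 20,104.32.
After rounding ($10): Unit 3B $31,470; Unit G1 $25,280; Unit 2B $20,100. Sum = $76,850.
Difference $76,860 − $76,850 = +$10 applied to largest assessed value (Unit 3B): Unit 3B becomes $31,480.

Unit 3B: $31,480; Unit G1: $25,280; Unit 2B: $20,100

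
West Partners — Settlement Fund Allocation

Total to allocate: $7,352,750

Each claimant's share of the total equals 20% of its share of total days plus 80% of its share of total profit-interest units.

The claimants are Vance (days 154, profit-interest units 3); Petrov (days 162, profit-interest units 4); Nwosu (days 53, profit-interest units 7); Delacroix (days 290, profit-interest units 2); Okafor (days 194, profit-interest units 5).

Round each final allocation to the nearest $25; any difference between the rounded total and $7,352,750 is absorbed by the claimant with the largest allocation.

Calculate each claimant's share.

Vance: $1,105,800 | Petrov: $1,399,700 | Nwosu: $2,052,125 | Delacroix: $1,060,150 | Okafor: $1,734,975

Totals — days 853, profit-interest units 21.
Blended shares (20% days + 80% profit-interest units): Vance 0.1504; Petrov 0.1904; Nwosu 0.2791; Delacroix 0.1442; Okafor 0.2360.
Raw shares: Vance 1,105,806.31; Petrov 1,399,702.87; Nwosu 2,052,103.97; Delacroix 1,060,162.04; Okafor 1,734,974.81.
Rounded to nearest $25: Vance $1,105,800; Petrov $1,399,700; Nwosu $2,052,100; Delacroix $1,060,150; Okafor $1,734,975. Sum = $7,352,725.
Difference $7,352,750 − $7,352,725 = +$25 applied to largest allocation (Nwosu): Nwosu becomes $2,052,125.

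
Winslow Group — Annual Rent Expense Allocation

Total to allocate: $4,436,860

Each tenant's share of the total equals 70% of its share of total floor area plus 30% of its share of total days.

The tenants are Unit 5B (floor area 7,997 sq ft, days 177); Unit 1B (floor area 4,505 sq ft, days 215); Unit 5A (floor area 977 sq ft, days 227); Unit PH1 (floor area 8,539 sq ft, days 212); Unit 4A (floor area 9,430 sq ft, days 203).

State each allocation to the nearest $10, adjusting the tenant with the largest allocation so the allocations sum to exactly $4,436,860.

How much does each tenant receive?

Unit 5B: $1,017,630 | Unit 1B: $721,680 | Unit 5A: $388,700 | Unit PH1: $1,116,220 | Unit 4A: $1,192,630

Floor area total 31,448; days total 1,034.
Composite weights (70% floor area + 30% days): Unit 5B 0.2294; Unit 1B 0.1627; Unit 5A 0.0876; Unit PH1 0.2516; Unit 4A 0.2688.
Raw shares: Unit 5B 1,017,633.44; Unit 1B 721,680.82; Unit 5A 388,703.30; Unit PH1 1,116,216.48; Unit 4A 1,192,625.95.
At nearest $10: Unit 5B $1,017,630; Unit 1B $721,680; Unit 5A $388,700; Unit PH1 $1,116,220; Unit 4A $1,192,630. Sum = $4,436,860.
Sum already equals the total — no adjustment.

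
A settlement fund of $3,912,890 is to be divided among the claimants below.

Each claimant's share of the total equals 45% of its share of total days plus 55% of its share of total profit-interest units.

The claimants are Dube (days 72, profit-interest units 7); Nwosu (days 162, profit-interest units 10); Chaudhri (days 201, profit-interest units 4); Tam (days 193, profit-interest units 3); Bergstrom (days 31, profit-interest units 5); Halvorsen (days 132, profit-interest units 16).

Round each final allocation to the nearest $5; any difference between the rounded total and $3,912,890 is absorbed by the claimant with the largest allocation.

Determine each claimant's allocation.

Days total 791; profit-interest units total 45.
Combined weights (45% days + 55% profit-interest units): Dube 0.1265; Nwosu 0.2144; Chaudhri 0.1632; Tam 0.1465; Bergstrom 0.0787; Halvorsen 0.2707.
Unrounded shares: Dube 495,044.62; Nwosu 838,861.18; Chaudhri 638,731.61; Tam 573,099.05; Bergstrom 308,128.41; Halvorsen 1,059,025.14.
Rounded to nearest $5: Dube $495,045; Nwosu $838,860; Chaudhri $638,730; Tam $573,100; Bergstrom $308,130; Halvorsen $1,059,025. Sum = $3,912,890.
No rounding difference to absorb.

Dube: $495,045; Nwosu: $838,860; Chaudhri: $638,730; Tam: $573,100; Bergstrom: $308,130; Halvorsen: $1,059,025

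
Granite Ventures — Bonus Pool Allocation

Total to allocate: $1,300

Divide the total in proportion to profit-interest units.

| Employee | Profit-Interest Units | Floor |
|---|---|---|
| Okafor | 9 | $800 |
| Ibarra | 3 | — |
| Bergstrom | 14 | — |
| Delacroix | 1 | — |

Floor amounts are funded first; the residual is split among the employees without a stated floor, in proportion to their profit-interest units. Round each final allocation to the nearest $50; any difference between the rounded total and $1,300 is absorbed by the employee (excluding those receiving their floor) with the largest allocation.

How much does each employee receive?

Guaranteed amounts: Okafor $800. Residual $500.
Residual split over remaining profit-interest units 18: Ibarra 83.33 → $100; Bergstrom 388.89 → $400; Delacroix 27.78 → $50.
Rounding difference −$50 applied to Bergstrom → $350.

Okafor: $800 · Ibarra: $100 · Bergstrom: $350 · Delacroix: $50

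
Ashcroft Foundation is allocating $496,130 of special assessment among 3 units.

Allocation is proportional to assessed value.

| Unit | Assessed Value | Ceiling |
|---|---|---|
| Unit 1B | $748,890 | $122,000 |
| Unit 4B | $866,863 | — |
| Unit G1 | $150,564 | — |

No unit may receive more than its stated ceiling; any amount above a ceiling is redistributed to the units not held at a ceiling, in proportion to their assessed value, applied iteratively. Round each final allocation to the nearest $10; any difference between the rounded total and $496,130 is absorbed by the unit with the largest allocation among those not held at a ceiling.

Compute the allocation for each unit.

Sum of assessed value: 1,766,317.
Pro-rata shares before constraints: Unit 1B 210,351.14; Unit 4B 243,487.86; Unit G1 42,291.00.
Cap binds for Unit 1B ($122,000); balance $374,130 reallocated over remaining assessed value 1,017,427.
Remaining shares: Unit 4B 318,764.35 → $318,760; Unit G1 55,365.65 → $55,370.

Unit 1B: $122,000; Unit 4B: $318,760; Unit G1: $55,370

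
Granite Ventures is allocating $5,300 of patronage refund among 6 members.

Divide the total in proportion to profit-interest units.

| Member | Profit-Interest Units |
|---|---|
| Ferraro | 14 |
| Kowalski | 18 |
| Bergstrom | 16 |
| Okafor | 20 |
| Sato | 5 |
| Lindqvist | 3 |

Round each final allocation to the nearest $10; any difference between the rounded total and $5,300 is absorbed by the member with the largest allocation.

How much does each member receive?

Ferraro: $980; Kowalski: $1,260; Bergstrom: $1,120; Okafor: $1,380; Sato: $350; Lindqvist: $210

Total profit-interest units = 76.
Pro-rata amounts: Ferraro 14/76 × $5,300 = 976.32; Kowalski 18/76 × $5,300 = 1,255.26; Bergstrom 16/76 × $5,300 = 1,115.79; Okafor 20/76 × $5,300 = 1,394.74; Sato 5/76 × $5,300 = 348.68; Lindqvist 3/76 × $5,300 = 209.21.
At nearest $10: Ferraro $980; Kowalski $1,260; Bergstrom $1,120; Okafor $1,390; Sato $350; Lindqvist $210. Sum = $5,310.
Difference $5,300 − $5,310 = −$10 applied to largest allocation (Okafor): Okafor becomes $1,380.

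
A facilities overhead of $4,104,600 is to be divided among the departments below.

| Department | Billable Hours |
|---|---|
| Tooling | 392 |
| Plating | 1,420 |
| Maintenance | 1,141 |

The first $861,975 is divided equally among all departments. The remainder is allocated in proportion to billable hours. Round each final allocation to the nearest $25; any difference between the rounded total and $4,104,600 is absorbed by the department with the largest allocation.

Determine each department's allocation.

Equal tier: $861,975 ÷ 3 = $287,325 apiece.
Remainder $3,242,625 by billable hours (total 2,953): Tooling 430,446.66 → $430,450; Plating 1,559,271.08 → $1,559,275; Maintenance 1,252,907.26 → $1,252,900.
Totals: Tooling $287,325 + $430,450 = $717,775; Plating $287,325 + $1,559,275 = $1,846,600; Maintenance $287,325 + $1,252,900 = $1,540,225.

Tooling: $717,775 | Plating: $1,846,600 | Maintenance: $1,540,225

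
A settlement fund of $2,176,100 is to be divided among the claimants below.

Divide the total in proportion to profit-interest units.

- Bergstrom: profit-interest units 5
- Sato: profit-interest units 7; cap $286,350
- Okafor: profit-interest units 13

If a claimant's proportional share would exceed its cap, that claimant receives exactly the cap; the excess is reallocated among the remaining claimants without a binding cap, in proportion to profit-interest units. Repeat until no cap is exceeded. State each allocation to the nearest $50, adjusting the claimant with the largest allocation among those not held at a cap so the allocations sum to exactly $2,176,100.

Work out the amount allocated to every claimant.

Bergstrom: $524,950 | Sato: $286,350 | Okafor: $1,364,800

Combined profit-interest units = 25.
Proportional shares (ignoring caps): Bergstrom 435,220.00; Sato 609,308.00; Okafor 1,131,572.00.
Held at cap: Sato ($286,350); remaining pool $1,889,750 reallocated over remaining profit-interest units 18.
Remaining shares: Bergstrom 524,930.56 → $524,950; Okafor 1,364,819.44 → $1,364,800.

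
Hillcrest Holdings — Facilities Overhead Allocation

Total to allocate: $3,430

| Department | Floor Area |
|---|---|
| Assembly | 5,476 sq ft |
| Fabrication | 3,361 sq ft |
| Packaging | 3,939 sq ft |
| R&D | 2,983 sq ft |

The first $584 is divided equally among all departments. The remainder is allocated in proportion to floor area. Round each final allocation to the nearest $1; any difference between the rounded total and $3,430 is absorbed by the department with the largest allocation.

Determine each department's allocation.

Assembly: $1,135; Fabrication: $753; Packaging: $857; R&D: $685

First tranche $584 split equally: $146 each.
Remainder $2,846 by floor area (total 15,759): Assembly 988.94 → $989; Fabrication 606.98 → $607; Packaging 711.36 → $711; R&D 538.72 → $539.
Totals: Assembly $146 + $989 = $1,135; Fabrication $146 + $607 = $753; Packaging $146 + $711 = $857; R&D $146 + $539 = $685.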